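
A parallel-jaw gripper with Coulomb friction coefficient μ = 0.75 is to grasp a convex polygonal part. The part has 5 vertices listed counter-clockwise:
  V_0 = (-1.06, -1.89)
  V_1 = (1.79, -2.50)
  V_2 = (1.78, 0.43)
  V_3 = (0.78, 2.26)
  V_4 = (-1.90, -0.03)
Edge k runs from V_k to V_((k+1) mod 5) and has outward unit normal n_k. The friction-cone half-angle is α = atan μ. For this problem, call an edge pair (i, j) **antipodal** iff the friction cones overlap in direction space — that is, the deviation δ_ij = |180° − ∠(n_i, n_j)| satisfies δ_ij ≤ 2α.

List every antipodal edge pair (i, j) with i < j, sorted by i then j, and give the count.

α = atan 0.75 = 36.87°;  2α = 73.74°
n_0 = (-0.2093, -0.9779)
n_1 = (+1.0000, +0.0034)
n_2 = (+0.8775, +0.4795)
n_3 = (-0.6496, +0.7603)
n_4 = (-0.9114, -0.4116)
  (0,1): δ = 77.72°  ·
  (0,2): δ = 49.26°  ✓
  (0,3): δ = 52.59°  ✓
  (0,4): δ = 126.39°  ·
  (1,2): δ = 151.54°  ·
  (1,3): δ = 49.68°  ✓
  (1,4): δ = 24.11°  ✓
  (2,3): δ = 78.14°  ·
  (2,4): δ = 4.35°  ✓
  (3,4): δ = 106.21°  ·
antipodal pairs: 5

count = 5; pairs: (0,2), (0,3), (1,3), (1,4), (2,4)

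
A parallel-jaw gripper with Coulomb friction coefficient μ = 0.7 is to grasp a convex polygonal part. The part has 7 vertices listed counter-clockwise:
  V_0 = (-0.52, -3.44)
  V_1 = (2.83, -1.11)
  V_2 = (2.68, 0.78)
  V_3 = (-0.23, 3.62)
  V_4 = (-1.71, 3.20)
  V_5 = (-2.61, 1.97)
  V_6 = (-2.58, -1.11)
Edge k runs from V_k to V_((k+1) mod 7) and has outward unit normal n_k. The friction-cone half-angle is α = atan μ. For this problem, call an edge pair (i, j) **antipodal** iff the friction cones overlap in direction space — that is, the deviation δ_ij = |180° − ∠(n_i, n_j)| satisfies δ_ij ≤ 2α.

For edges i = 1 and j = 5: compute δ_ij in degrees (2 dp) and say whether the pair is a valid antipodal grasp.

δ = 3.98°, valid

α = atan 0.7 = 34.99°;  2α = 69.98°
edge 1: e_1 = (-0.15, +1.89);  n_1 = (+0.9969, +0.0791)
edge 5: e_5 = (+0.03, -3.08);  n_5 = (-1.0000, -0.0097)
∠(n_1, n_5) = 176.02°
δ = |180° − 176.02°| = 3.98°
3.98° ≤ 2α = 69.98°  →  valid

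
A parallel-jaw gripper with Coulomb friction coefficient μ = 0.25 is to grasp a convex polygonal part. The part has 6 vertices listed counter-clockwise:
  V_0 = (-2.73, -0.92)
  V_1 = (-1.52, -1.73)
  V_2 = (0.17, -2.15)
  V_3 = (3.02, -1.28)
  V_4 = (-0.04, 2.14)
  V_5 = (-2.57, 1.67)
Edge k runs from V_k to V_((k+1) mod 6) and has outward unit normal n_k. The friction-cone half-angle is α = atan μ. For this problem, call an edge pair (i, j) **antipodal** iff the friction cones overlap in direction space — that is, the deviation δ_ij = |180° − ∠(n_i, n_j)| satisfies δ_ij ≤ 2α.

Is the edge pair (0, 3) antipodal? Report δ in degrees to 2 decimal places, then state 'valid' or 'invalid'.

δ = 14.38°, valid

α = atan 0.25 = 14.04°;  2α = 28.07°
edge 0: e_0 = (+1.21, -0.81);  n_0 = (-0.5563, -0.8310)
edge 3: e_3 = (-3.06, +3.42);  n_3 = (+0.7452, +0.6668)
∠(n_0, n_3) = 165.62°
δ = |180° − 165.62°| = 14.38°
14.38° ≤ 2α = 28.07°  →  valid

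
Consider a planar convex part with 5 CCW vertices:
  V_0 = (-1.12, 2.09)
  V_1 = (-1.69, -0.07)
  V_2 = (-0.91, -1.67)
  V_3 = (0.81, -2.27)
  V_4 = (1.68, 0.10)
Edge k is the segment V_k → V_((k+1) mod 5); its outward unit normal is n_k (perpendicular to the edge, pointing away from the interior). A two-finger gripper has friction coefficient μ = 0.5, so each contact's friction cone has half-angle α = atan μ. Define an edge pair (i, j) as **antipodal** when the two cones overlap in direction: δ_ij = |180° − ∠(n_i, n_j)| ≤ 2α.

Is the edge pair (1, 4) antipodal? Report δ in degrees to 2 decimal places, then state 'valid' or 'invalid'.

δ = 28.61°, valid

α = atan 0.5 = 26.57°;  2α = 53.13°
edge 1: e_1 = (+0.78, -1.60);  n_1 = (-0.8989, -0.4382)
edge 4: e_4 = (-2.80, +1.99);  n_4 = (+0.5793, +0.8151)
∠(n_1, n_4) = 151.39°
δ = |180° − 151.39°| = 28.61°
28.61° ≤ 2α = 53.13°  →  valid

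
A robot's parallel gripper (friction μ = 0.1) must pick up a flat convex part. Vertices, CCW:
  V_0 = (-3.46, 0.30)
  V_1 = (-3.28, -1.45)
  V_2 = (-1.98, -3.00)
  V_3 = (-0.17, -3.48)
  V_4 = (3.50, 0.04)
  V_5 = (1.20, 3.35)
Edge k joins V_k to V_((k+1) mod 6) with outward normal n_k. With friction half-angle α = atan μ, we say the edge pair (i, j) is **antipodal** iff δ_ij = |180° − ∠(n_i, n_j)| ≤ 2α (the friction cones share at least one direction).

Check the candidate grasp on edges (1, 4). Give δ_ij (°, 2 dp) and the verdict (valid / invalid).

δ = 5.19°, valid

α = atan 0.1 = 5.71°;  2α = 11.42°
edge 1: e_1 = (+1.30, -1.55);  n_1 = (-0.7662, -0.6426)
edge 4: e_4 = (-2.30, +3.31);  n_4 = (+0.8212, +0.5706)
∠(n_1, n_4) = 174.81°
δ = |180° − 174.81°| = 5.19°
5.19° ≤ 2α = 11.42°  →  valid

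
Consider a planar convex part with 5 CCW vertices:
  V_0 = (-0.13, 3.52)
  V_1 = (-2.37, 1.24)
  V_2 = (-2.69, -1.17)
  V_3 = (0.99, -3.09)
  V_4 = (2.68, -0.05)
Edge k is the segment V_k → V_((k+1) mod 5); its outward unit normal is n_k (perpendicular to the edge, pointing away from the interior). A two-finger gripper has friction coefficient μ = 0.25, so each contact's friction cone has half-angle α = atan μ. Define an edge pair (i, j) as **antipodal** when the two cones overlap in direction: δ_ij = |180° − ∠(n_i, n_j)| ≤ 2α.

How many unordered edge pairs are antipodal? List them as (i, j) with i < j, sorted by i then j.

count = 3; pairs: (0,3), (1,3), (2,4)

α = atan 0.25 = 14.04°;  2α = 28.07°
n_0 = (-0.7133, +0.7008)
n_1 = (-0.9913, +0.1316)
n_2 = (-0.4626, -0.8866)
n_3 = (+0.8740, -0.4859)
n_4 = (+0.7858, +0.6185)
  (0,1): δ = 143.07°  ·
  (0,2): δ = 73.06°  ·
  (0,3): δ = 15.42°  ✓
  (0,4): δ = 82.70°  ·
  (1,2): δ = 109.99°  ·
  (1,3): δ = 21.51°  ✓
  (1,4): δ = 45.77°  ·
  (2,3): δ = 91.52°  ·
  (2,4): δ = 24.24°  ✓
  (3,4): δ = 112.72°  ·
antipodal pairs: 3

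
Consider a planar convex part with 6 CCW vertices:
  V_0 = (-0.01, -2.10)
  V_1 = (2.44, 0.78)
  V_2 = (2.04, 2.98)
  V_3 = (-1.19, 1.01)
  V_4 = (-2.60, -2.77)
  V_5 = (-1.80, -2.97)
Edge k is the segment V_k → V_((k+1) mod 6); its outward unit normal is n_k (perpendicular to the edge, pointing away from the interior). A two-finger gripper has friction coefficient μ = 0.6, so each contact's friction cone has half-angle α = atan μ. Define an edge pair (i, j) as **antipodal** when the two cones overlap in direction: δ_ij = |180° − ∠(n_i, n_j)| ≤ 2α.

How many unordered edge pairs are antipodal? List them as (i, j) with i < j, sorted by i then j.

α = atan 0.6 = 30.96°;  2α = 61.93°
n_0 = (+0.7617, -0.6480)
n_1 = (+0.9839, +0.1789)
n_2 = (-0.5207, +0.8537)
n_3 = (-0.9369, +0.3495)
n_4 = (-0.2425, -0.9701)
n_5 = (+0.4371, -0.8994)
  (0,1): δ = 129.31°  ·
  (0,2): δ = 18.23°  ✓
  (0,3): δ = 19.93°  ✓
  (0,4): δ = 116.35°  ·
  (0,5): δ = 156.31°  ·
  (1,2): δ = 68.93°  ·
  (1,3): δ = 30.76°  ✓
  (1,4): δ = 65.66°  ·
  (1,5): δ = 105.62°  ·
  (2,3): δ = 141.84°  ·
  (2,4): δ = 45.42°  ✓
  (2,5): δ = 5.46°  ✓
  (3,4): δ = 83.58°  ·
  (3,5): δ = 43.62°  ✓
  (4,5): δ = 140.04°  ·
antipodal pairs: 6

count = 6; pairs: (0,2), (0,3), (1,3), (2,4), (2,5), (3,5)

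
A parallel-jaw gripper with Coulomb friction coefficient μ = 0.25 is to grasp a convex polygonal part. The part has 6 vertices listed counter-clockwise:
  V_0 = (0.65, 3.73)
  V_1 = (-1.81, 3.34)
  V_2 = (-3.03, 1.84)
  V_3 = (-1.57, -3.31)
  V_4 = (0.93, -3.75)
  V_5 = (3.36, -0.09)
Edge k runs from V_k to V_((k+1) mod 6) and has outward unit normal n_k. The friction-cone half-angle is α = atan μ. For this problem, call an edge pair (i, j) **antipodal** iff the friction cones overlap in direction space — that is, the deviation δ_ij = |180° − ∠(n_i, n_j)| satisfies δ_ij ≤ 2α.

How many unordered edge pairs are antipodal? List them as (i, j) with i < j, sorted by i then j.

count = 3; pairs: (0,3), (1,4), (2,5)

α = atan 0.25 = 14.04°;  2α = 28.07°
n_0 = (-0.1566, +0.9877)
n_1 = (-0.7758, +0.6310)
n_2 = (-0.9621, -0.2727)
n_3 = (-0.1733, -0.9849)
n_4 = (+0.8331, -0.5531)
n_5 = (+0.8156, +0.5786)
  (0,1): δ = 138.13°  ·
  (0,2): δ = 83.18°  ·
  (0,3): δ = 18.99°  ✓
  (0,4): δ = 47.41°  ·
  (0,5): δ = 116.34°  ·
  (1,2): δ = 125.05°  ·
  (1,3): δ = 60.86°  ·
  (1,4): δ = 5.54°  ✓
  (1,5): δ = 74.48°  ·
  (2,3): δ = 115.81°  ·
  (2,4): δ = 49.41°  ·
  (2,5): δ = 19.53°  ✓
  (3,4): δ = 113.60°  ·
  (3,5): δ = 44.67°  ·
  (4,5): δ = 111.07°  ·
antipodal pairs: 3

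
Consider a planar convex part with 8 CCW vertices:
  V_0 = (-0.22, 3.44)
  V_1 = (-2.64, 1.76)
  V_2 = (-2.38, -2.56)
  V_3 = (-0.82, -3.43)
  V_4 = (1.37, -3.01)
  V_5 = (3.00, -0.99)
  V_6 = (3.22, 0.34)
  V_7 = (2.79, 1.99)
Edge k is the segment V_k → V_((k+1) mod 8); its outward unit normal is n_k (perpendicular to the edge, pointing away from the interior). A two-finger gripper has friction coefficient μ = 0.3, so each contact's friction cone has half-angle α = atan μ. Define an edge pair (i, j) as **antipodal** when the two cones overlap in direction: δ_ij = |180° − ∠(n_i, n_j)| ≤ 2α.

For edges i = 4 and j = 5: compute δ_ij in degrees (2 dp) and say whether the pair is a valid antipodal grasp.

α = atan 0.3 = 16.70°;  2α = 33.40°
edge 4: e_4 = (+1.63, +2.02);  n_4 = (+0.7782, -0.6280)
edge 5: e_5 = (+0.22, +1.33);  n_5 = (+0.9866, -0.1632)
∠(n_4, n_5) = 29.51°
δ = |180° − 29.51°| = 150.49°
150.49° > 2α = 33.40°  →  invalid

δ = 150.49°, invalid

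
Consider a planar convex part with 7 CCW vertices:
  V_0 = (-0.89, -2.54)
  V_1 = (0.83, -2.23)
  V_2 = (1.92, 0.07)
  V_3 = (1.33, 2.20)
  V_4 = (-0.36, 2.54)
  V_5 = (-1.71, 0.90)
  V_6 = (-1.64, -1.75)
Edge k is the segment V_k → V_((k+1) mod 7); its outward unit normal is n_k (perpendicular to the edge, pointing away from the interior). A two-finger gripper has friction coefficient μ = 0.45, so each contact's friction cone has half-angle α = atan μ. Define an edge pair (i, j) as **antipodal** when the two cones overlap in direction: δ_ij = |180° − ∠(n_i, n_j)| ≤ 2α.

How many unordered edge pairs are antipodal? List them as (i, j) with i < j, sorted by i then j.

count = 7; pairs: (0,3), (0,4), (1,4), (1,5), (2,5), (2,6), (3,6)

α = atan 0.45 = 24.23°;  2α = 48.46°
n_0 = (+0.1774, -0.9841)
n_1 = (+0.9037, -0.4283)
n_2 = (+0.9637, +0.2669)
n_3 = (+0.1972, +0.9804)
n_4 = (-0.7721, +0.6355)
n_5 = (-0.9997, -0.0264)
n_6 = (-0.7252, -0.6885)
  (0,1): δ = 125.57°  ·
  (0,2): δ = 84.73°  ·
  (0,3): δ = 21.59°  ✓
  (0,4): δ = 40.32°  ✓
  (0,5): δ = 81.30°  ·
  (0,6): δ = 123.30°  ·
  (1,2): δ = 139.16°  ·
  (1,3): δ = 76.02°  ·
  (1,4): δ = 14.10°  ✓
  (1,5): δ = 26.87°  ✓
  (1,6): δ = 68.87°  ·
  (2,3): δ = 116.86°  ·
  (2,4): δ = 54.94°  ·
  (2,5): δ = 13.97°  ✓
  (2,6): δ = 28.03°  ✓
  (3,4): δ = 118.09°  ·
  (3,5): δ = 77.11°  ·
  (3,6): δ = 35.11°  ✓
  (4,5): δ = 139.03°  ·
  (4,6): δ = 97.03°  ·
  (5,6): δ = 138.00°  ·
antipodal pairs: 7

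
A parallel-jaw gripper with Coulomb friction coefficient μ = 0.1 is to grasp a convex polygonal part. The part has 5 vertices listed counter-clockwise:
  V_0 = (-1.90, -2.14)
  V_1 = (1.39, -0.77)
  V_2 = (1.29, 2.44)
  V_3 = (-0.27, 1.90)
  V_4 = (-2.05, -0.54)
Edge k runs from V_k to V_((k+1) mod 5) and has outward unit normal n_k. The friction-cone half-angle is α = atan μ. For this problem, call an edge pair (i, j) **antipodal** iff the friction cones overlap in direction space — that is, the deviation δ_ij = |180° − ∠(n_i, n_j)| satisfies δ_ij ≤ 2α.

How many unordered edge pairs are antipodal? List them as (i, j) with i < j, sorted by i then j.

α = atan 0.1 = 5.71°;  2α = 11.42°
n_0 = (+0.3844, -0.9232)
n_1 = (+0.9995, +0.0311)
n_2 = (-0.3271, +0.9450)
n_3 = (-0.8079, +0.5894)
n_4 = (-0.9956, -0.0933)
  (0,1): δ = 110.82°  ·
  (0,2): δ = 3.51°  ✓
  (0,3): δ = 31.28°  ·
  (0,4): δ = 72.75°  ·
  (1,2): δ = 72.69°  ·
  (1,3): δ = 37.90°  ·
  (1,4): δ = 3.57°  ✓
  (2,3): δ = 145.20°  ·
  (2,4): δ = 103.74°  ·
  (3,4): δ = 138.53°  ·
antipodal pairs: 2

count = 2; pairs: (0,2), (1,4)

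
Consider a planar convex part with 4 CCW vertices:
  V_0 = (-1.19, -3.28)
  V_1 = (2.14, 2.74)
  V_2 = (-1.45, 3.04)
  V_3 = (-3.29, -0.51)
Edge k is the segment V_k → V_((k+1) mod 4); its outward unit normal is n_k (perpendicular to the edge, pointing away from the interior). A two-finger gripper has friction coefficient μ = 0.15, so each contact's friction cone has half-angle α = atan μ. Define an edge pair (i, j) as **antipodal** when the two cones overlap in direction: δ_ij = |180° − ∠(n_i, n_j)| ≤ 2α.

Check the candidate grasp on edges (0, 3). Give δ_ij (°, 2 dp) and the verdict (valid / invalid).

δ = 66.12°, invalid

α = atan 0.15 = 8.53°;  2α = 17.06°
edge 0: e_0 = (+3.33, +6.02);  n_0 = (+0.8750, -0.4840)
edge 3: e_3 = (+2.10, -2.77);  n_3 = (-0.7969, -0.6041)
∠(n_0, n_3) = 113.88°
δ = |180° − 113.88°| = 66.12°
66.12° > 2α = 17.06°  →  invalid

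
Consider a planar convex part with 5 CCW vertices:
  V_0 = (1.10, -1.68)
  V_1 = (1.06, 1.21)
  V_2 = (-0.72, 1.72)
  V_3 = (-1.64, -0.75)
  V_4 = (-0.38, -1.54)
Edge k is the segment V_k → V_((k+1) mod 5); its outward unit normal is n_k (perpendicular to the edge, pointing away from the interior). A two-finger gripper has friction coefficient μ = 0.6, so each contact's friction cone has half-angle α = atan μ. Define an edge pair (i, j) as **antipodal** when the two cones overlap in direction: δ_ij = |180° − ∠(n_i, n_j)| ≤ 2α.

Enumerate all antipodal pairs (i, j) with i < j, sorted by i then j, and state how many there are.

α = atan 0.6 = 30.96°;  2α = 61.93°
n_0 = (+0.9999, +0.0138)
n_1 = (+0.2754, +0.9613)
n_2 = (-0.9371, +0.3490)
n_3 = (-0.5312, -0.8472)
n_4 = (-0.0942, -0.9956)
  (0,1): δ = 106.78°  ·
  (0,2): δ = 21.22°  ✓
  (0,3): δ = 57.12°  ✓
  (0,4): δ = 83.80°  ·
  (1,2): δ = 94.44°  ·
  (1,3): δ = 16.10°  ✓
  (1,4): δ = 10.58°  ✓
  (2,3): δ = 101.66°  ·
  (2,4): δ = 74.97°  ·
  (3,4): δ = 153.32°  ·
antipodal pairs: 4

count = 4; pairs: (0,2), (0,3), (1,3), (1,4)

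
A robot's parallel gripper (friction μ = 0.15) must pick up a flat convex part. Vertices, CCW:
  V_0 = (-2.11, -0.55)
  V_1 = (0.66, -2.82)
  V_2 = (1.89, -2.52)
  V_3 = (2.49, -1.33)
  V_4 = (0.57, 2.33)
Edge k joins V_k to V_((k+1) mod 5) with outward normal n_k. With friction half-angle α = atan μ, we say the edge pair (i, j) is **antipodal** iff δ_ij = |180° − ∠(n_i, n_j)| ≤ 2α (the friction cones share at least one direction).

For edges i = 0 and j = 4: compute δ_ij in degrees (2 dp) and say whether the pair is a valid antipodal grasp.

α = atan 0.15 = 8.53°;  2α = 17.06°
edge 0: e_0 = (+2.77, -2.27);  n_0 = (-0.6338, -0.7735)
edge 4: e_4 = (-2.68, -2.88);  n_4 = (-0.7321, +0.6812)
∠(n_0, n_4) = 93.61°
δ = |180° − 93.61°| = 86.39°
86.39° > 2α = 17.06°  →  invalid

δ = 86.39°, invalid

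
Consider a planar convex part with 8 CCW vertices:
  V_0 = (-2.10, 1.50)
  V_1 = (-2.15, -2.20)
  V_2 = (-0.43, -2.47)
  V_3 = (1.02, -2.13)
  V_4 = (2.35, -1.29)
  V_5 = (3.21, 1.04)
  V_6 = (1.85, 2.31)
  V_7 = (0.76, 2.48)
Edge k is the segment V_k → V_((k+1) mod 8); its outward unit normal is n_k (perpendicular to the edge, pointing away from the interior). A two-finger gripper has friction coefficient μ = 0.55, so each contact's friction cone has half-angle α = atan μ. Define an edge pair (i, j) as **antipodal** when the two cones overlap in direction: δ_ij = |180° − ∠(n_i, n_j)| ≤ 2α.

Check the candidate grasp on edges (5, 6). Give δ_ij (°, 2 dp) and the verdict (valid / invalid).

δ = 145.82°, invalid

α = atan 0.55 = 28.81°;  2α = 57.62°
edge 5: e_5 = (-1.36, +1.27);  n_5 = (+0.6825, +0.7309)
edge 6: e_6 = (-1.09, +0.17);  n_6 = (+0.1541, +0.9881)
∠(n_5, n_6) = 34.18°
δ = |180° − 34.18°| = 145.82°
145.82° > 2α = 57.62°  →  invalid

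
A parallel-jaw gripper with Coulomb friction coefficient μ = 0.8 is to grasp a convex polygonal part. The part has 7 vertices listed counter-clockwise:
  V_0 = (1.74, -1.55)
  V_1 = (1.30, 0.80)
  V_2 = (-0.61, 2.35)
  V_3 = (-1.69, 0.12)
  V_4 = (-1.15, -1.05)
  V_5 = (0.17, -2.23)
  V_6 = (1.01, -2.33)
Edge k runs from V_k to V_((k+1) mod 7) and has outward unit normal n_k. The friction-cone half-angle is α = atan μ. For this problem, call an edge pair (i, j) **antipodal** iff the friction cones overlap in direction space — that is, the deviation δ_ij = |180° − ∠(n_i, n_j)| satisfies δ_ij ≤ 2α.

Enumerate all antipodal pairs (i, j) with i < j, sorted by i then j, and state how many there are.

count = 11; pairs: (0,2), (0,3), (0,4), (0,5), (1,2), (1,3), (1,4), (1,5), (2,5), (2,6), (3,6)

α = atan 0.8 = 38.66°;  2α = 77.32°
n_0 = (+0.9829, +0.1840)
n_1 = (+0.6301, +0.7765)
n_2 = (-0.9000, +0.4359)
n_3 = (-0.9080, -0.4191)
n_4 = (-0.6665, -0.7455)
n_5 = (-0.1182, -0.9930)
n_6 = (+0.7301, -0.6833)
  (0,1): δ = 139.66°  ·
  (0,2): δ = 36.45°  ✓
  (0,3): δ = 14.17°  ✓
  (0,4): δ = 37.60°  ✓
  (0,5): δ = 72.61°  ✓
  (0,6): δ = 126.29°  ·
  (1,2): δ = 76.78°  ✓
  (1,3): δ = 26.16°  ✓
  (1,4): δ = 2.73°  ✓
  (1,5): δ = 32.27°  ✓
  (1,6): δ = 85.96°  ·
  (2,3): δ = 129.38°  ·
  (2,4): δ = 105.95°  ·
  (2,5): δ = 70.95°  ✓
  (2,6): δ = 17.26°  ✓
  (3,4): δ = 156.57°  ·
  (3,5): δ = 121.56°  ·
  (3,6): δ = 67.88°  ✓
  (4,5): δ = 144.99°  ·
  (4,6): δ = 91.31°  ·
  (5,6): δ = 126.31°  ·
antipodal pairs: 11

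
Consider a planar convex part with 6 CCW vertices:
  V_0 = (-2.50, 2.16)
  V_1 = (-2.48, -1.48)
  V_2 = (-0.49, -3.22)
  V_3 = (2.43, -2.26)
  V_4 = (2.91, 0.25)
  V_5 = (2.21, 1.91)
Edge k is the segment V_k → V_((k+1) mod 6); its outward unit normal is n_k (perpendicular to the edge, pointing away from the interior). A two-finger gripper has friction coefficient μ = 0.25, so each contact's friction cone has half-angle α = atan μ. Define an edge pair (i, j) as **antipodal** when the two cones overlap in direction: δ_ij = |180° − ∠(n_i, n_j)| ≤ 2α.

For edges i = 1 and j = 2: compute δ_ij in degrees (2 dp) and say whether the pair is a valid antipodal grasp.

α = atan 0.25 = 14.04°;  2α = 28.07°
edge 1: e_1 = (+1.99, -1.74);  n_1 = (-0.6582, -0.7528)
edge 2: e_2 = (+2.92, +0.96);  n_2 = (+0.3123, -0.9500)
∠(n_1, n_2) = 59.36°
δ = |180° − 59.36°| = 120.64°
120.64° > 2α = 28.07°  →  invalid

δ = 120.64°, invalid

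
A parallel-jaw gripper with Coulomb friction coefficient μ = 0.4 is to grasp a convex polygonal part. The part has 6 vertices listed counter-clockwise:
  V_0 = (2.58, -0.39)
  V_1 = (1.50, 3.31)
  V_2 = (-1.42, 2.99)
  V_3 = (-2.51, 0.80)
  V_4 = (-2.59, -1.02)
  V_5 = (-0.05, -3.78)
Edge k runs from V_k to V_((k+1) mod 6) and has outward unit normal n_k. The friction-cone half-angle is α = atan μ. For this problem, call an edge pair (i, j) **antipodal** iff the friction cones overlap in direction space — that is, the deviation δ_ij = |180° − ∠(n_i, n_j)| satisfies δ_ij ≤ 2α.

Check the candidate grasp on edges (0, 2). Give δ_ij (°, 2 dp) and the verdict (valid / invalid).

α = atan 0.4 = 21.80°;  2α = 43.60°
edge 0: e_0 = (-1.08, +3.70);  n_0 = (+0.9599, +0.2802)
edge 2: e_2 = (-1.09, -2.19);  n_2 = (-0.8952, +0.4456)
∠(n_0, n_2) = 137.27°
δ = |180° − 137.27°| = 42.73°
42.73° ≤ 2α = 43.60°  →  valid

δ = 42.73°, valid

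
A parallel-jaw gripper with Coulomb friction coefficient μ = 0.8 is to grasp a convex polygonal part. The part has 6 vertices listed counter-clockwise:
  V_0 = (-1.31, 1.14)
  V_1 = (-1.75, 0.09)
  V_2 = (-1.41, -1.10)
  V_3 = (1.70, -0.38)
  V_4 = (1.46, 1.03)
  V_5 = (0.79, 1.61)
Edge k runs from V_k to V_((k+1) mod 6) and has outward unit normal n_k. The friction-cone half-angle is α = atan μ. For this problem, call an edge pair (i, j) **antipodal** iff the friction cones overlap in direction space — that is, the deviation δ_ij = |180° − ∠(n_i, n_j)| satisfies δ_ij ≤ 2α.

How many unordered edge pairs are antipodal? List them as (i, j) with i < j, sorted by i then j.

α = atan 0.8 = 38.66°;  2α = 77.32°
n_0 = (-0.9223, +0.3865)
n_1 = (-0.9615, -0.2747)
n_2 = (+0.2255, -0.9742)
n_3 = (+0.9858, +0.1678)
n_4 = (+0.6545, +0.7561)
n_5 = (-0.2184, +0.9759)
  (0,1): δ = 141.32°  ·
  (0,2): δ = 54.23°  ✓
  (0,3): δ = 32.40°  ✓
  (0,4): δ = 71.85°  ✓
  (0,5): δ = 125.35°  ·
  (1,2): δ = 92.91°  ·
  (1,3): δ = 6.29°  ✓
  (1,4): δ = 33.17°  ✓
  (1,5): δ = 86.67°  ·
  (2,3): δ = 93.38°  ·
  (2,4): δ = 53.92°  ✓
  (2,5): δ = 0.42°  ✓
  (3,4): δ = 140.54°  ·
  (3,5): δ = 87.04°  ·
  (4,5): δ = 126.50°  ·
antipodal pairs: 7

count = 7; pairs: (0,2), (0,3), (0,4), (1,3), (1,4), (2,4), (2,5)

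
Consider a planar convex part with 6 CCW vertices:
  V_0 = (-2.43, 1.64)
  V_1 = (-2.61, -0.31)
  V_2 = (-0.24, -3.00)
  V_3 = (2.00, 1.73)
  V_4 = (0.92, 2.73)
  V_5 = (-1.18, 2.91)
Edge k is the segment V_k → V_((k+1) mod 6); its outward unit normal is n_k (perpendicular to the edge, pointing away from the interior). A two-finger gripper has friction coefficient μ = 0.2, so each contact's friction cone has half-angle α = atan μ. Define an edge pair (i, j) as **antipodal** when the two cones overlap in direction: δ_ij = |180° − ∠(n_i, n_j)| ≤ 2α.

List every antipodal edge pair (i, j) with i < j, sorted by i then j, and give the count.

α = atan 0.2 = 11.31°;  2α = 22.62°
n_0 = (-0.9958, +0.0919)
n_1 = (-0.7503, -0.6611)
n_2 = (+0.9038, -0.4280)
n_3 = (+0.6794, +0.7338)
n_4 = (+0.0854, +0.9963)
n_5 = (-0.7127, +0.7015)
  (0,1): δ = 133.34°  ·
  (0,2): δ = 20.07°  ✓
  (0,3): δ = 52.48°  ·
  (0,4): δ = 90.37°  ·
  (0,5): δ = 140.73°  ·
  (1,2): δ = 66.72°  ·
  (1,3): δ = 5.82°  ✓
  (1,4): δ = 43.72°  ·
  (1,5): δ = 94.07°  ·
  (2,3): δ = 107.46°  ·
  (2,4): δ = 69.56°  ·
  (2,5): δ = 19.20°  ✓
  (3,4): δ = 142.10°  ·
  (3,5): δ = 91.75°  ·
  (4,5): δ = 129.65°  ·
antipodal pairs: 3

count = 3; pairs: (0,2), (1,3), (2,5)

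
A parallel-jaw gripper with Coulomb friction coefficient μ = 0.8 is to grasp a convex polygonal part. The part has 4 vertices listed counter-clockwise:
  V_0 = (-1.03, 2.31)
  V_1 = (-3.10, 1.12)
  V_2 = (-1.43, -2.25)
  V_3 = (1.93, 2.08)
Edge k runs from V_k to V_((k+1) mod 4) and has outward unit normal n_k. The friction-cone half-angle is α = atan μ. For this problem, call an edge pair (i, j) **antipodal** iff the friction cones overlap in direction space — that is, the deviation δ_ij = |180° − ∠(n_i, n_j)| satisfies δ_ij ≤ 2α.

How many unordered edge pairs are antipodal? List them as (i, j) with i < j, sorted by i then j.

count = 4; pairs: (0,2), (1,2), (1,3), (2,3)

α = atan 0.8 = 38.66°;  2α = 77.32°
n_0 = (-0.4984, +0.8670)
n_1 = (-0.8960, -0.4440)
n_2 = (+0.7900, -0.6131)
n_3 = (+0.0775, +0.9970)
  (0,1): δ = 93.53°  ·
  (0,2): δ = 22.30°  ✓
  (0,3): δ = 145.66°  ·
  (1,2): δ = 64.17°  ✓
  (1,3): δ = 59.20°  ✓
  (2,3): δ = 56.63°  ✓
antipodal pairs: 4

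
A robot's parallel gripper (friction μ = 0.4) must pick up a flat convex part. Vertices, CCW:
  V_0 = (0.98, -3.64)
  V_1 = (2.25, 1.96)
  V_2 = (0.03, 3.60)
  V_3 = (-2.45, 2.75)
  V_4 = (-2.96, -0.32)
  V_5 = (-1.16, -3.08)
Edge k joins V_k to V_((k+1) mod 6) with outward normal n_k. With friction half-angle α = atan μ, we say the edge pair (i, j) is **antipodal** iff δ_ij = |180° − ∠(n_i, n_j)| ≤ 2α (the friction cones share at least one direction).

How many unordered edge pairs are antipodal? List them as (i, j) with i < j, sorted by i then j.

count = 4; pairs: (0,3), (1,4), (1,5), (2,5)

α = atan 0.4 = 21.80°;  2α = 43.60°
n_0 = (+0.9752, -0.2212)
n_1 = (+0.5942, +0.8043)
n_2 = (-0.3242, +0.9460)
n_3 = (-0.9865, +0.1639)
n_4 = (-0.8376, -0.5463)
n_5 = (-0.2532, -0.9674)
  (0,1): δ = 113.68°  ·
  (0,2): δ = 58.30°  ·
  (0,3): δ = 3.35°  ✓
  (0,4): δ = 45.89°  ·
  (0,5): δ = 88.11°  ·
  (1,2): δ = 124.63°  ·
  (1,3): δ = 62.98°  ·
  (1,4): δ = 20.43°  ✓
  (1,5): δ = 21.79°  ✓
  (2,3): δ = 118.35°  ·
  (2,4): δ = 75.81°  ·
  (2,5): δ = 33.58°  ✓
  (3,4): δ = 137.46°  ·
  (3,5): δ = 95.23°  ·
  (4,5): δ = 137.78°  ·
antipodal pairs: 4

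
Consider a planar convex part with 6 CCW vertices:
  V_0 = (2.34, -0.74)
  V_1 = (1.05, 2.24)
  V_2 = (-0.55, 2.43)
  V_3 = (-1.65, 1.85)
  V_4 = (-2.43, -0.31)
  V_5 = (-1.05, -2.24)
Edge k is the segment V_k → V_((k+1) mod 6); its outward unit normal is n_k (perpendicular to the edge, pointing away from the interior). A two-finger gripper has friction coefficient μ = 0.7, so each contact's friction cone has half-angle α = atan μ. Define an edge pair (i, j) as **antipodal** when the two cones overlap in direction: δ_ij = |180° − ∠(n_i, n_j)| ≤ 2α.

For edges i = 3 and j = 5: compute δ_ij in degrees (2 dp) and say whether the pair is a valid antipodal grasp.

α = atan 0.7 = 34.99°;  2α = 69.98°
edge 3: e_3 = (-0.78, -2.16);  n_3 = (-0.9406, +0.3396)
edge 5: e_5 = (+3.39, +1.50);  n_5 = (+0.4046, -0.9145)
∠(n_3, n_5) = 133.72°
δ = |180° − 133.72°| = 46.28°
46.28° ≤ 2α = 69.98°  →  valid

δ = 46.28°, valid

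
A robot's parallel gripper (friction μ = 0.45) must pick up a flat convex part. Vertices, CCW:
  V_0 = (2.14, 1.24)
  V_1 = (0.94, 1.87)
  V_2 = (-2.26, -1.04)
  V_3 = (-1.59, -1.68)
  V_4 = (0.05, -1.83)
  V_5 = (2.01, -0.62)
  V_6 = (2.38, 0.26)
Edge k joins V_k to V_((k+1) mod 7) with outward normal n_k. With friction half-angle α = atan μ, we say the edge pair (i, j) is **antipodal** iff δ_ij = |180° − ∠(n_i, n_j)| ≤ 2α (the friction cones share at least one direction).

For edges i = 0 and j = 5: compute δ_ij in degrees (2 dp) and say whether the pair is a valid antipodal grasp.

α = atan 0.45 = 24.23°;  2α = 48.46°
edge 0: e_0 = (-1.20, +0.63);  n_0 = (+0.4648, +0.8854)
edge 5: e_5 = (+0.37, +0.88);  n_5 = (+0.9218, -0.3876)
∠(n_0, n_5) = 85.11°
δ = |180° − 85.11°| = 94.89°
94.89° > 2α = 48.46°  →  invalid

δ = 94.89°, invalid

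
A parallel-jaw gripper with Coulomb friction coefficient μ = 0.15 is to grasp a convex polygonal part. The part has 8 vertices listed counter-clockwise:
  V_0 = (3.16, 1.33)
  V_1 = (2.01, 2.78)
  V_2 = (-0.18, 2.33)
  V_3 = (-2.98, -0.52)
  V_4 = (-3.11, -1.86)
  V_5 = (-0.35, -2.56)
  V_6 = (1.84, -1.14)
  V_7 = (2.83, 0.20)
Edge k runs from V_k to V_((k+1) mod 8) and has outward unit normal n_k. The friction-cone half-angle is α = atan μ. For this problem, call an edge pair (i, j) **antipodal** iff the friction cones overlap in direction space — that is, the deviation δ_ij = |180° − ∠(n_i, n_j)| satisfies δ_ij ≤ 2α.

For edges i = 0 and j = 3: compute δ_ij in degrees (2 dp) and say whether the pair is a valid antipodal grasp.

α = atan 0.15 = 8.53°;  2α = 17.06°
edge 0: e_0 = (-1.15, +1.45);  n_0 = (+0.7835, +0.6214)
edge 3: e_3 = (-0.13, -1.34);  n_3 = (-0.9953, +0.0966)
∠(n_0, n_3) = 136.04°
δ = |180° − 136.04°| = 43.96°
43.96° > 2α = 17.06°  →  invalid

δ = 43.96°, invalid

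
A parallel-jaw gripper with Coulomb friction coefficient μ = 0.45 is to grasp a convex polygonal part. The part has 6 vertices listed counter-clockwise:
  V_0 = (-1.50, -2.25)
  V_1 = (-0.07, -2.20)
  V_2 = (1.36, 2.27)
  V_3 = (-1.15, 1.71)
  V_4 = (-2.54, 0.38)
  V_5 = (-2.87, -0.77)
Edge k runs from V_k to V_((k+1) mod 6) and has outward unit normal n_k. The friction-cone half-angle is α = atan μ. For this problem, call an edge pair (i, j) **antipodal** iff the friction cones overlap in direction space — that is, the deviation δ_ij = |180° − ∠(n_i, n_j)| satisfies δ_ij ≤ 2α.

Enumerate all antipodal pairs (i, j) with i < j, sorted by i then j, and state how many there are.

count = 4; pairs: (0,2), (0,3), (1,3), (1,4)

α = atan 0.45 = 24.23°;  2α = 48.46°
n_0 = (+0.0349, -0.9994)
n_1 = (+0.9524, -0.3047)
n_2 = (-0.2178, +0.9760)
n_3 = (-0.6913, +0.7225)
n_4 = (-0.9612, +0.2758)
n_5 = (-0.7339, -0.6793)
  (0,1): δ = 109.74°  ·
  (0,2): δ = 10.57°  ✓
  (0,3): δ = 41.73°  ✓
  (0,4): δ = 71.99°  ·
  (0,5): δ = 130.79°  ·
  (1,2): δ = 59.68°  ·
  (1,3): δ = 28.52°  ✓
  (1,4): δ = 1.73°  ✓
  (1,5): δ = 60.53°  ·
  (2,3): δ = 148.84°  ·
  (2,4): δ = 118.59°  ·
  (2,5): δ = 59.79°  ·
  (3,4): δ = 149.75°  ·
  (3,5): δ = 90.95°  ·
  (4,5): δ = 121.20°  ·
antipodal pairs: 4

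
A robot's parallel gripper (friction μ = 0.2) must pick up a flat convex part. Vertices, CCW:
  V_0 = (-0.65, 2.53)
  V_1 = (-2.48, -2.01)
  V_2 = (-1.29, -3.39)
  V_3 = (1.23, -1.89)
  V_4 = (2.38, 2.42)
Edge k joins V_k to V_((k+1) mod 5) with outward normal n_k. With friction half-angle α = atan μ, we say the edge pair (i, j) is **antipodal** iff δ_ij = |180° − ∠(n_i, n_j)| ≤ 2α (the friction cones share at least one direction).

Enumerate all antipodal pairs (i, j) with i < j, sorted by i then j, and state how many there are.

count = 1; pairs: (0,3)

α = atan 0.2 = 11.31°;  2α = 22.62°
n_0 = (-0.9275, +0.3739)
n_1 = (-0.7573, -0.6530)
n_2 = (+0.5115, -0.8593)
n_3 = (+0.9662, -0.2578)
n_4 = (+0.0363, +0.9993)
  (0,1): δ = 117.27°  ·
  (0,2): δ = 37.28°  ·
  (0,3): δ = 7.01°  ✓
  (0,4): δ = 109.87°  ·
  (1,2): δ = 100.01°  ·
  (1,3): δ = 55.71°  ·
  (1,4): δ = 47.15°  ·
  (2,3): δ = 135.70°  ·
  (2,4): δ = 32.84°  ·
  (3,4): δ = 77.14°  ·
antipodal pairs: 1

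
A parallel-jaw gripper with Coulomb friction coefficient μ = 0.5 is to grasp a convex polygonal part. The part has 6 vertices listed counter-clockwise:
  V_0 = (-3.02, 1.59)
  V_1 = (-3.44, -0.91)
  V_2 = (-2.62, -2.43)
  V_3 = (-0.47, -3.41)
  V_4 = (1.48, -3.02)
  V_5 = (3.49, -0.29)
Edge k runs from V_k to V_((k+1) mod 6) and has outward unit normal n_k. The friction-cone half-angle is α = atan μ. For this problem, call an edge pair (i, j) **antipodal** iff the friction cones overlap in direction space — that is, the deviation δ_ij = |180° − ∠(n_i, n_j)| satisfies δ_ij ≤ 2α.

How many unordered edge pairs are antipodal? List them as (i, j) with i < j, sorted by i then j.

α = atan 0.5 = 26.57°;  2α = 53.13°
n_0 = (-0.9862, +0.1657)
n_1 = (-0.8801, -0.4748)
n_2 = (-0.4148, -0.9099)
n_3 = (+0.1961, -0.9806)
n_4 = (+0.8053, -0.5929)
n_5 = (+0.2774, +0.9607)
  (0,1): δ = 142.12°  ·
  (0,2): δ = 104.97°  ·
  (0,3): δ = 69.15°  ·
  (0,4): δ = 26.83°  ✓
  (0,5): δ = 83.43°  ·
  (1,2): δ = 142.85°  ·
  (1,3): δ = 107.04°  ·
  (1,4): δ = 64.71°  ·
  (1,5): δ = 45.55°  ✓
  (2,3): δ = 144.19°  ·
  (2,4): δ = 101.86°  ·
  (2,5): δ = 8.40°  ✓
  (3,4): δ = 137.67°  ·
  (3,5): δ = 27.42°  ✓
  (4,5): δ = 69.75°  ·
antipodal pairs: 4

count = 4; pairs: (0,4), (1,5), (2,5), (3,5)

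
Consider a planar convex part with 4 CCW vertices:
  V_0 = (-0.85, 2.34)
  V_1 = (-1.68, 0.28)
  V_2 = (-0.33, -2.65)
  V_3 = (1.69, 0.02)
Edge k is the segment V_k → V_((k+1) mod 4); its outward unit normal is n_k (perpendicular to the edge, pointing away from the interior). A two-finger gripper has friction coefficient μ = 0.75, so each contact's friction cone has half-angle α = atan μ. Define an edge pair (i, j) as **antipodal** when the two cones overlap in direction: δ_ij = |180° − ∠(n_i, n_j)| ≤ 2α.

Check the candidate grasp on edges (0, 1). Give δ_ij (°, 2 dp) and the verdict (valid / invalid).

δ = 133.32°, invalid

α = atan 0.75 = 36.87°;  2α = 73.74°
edge 0: e_0 = (-0.83, -2.06);  n_0 = (-0.9275, +0.3737)
edge 1: e_1 = (+1.35, -2.93);  n_1 = (-0.9082, -0.4185)
∠(n_0, n_1) = 46.68°
δ = |180° − 46.68°| = 133.32°
133.32° > 2α = 73.74°  →  invalid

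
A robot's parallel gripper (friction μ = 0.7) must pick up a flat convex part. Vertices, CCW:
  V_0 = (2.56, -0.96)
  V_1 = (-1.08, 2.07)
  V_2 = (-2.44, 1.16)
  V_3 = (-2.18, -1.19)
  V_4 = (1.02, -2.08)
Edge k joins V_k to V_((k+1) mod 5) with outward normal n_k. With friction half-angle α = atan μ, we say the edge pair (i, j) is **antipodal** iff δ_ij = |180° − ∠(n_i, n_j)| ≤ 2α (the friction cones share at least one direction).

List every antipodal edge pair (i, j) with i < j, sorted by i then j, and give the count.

count = 5; pairs: (0,2), (0,3), (1,3), (1,4), (2,4)

α = atan 0.7 = 34.99°;  2α = 69.98°
n_0 = (+0.6398, +0.7686)
n_1 = (-0.5561, +0.8311)
n_2 = (-0.9939, -0.1100)
n_3 = (-0.2680, -0.9634)
n_4 = (+0.5882, -0.8087)
  (0,1): δ = 106.44°  ·
  (0,2): δ = 43.91°  ✓
  (0,3): δ = 24.23°  ✓
  (0,4): δ = 75.80°  ·
  (1,2): δ = 117.47°  ·
  (1,3): δ = 49.33°  ✓
  (1,4): δ = 2.24°  ✓
  (2,3): δ = 111.86°  ·
  (2,4): δ = 60.29°  ✓
  (3,4): δ = 128.43°  ·
antipodal pairs: 5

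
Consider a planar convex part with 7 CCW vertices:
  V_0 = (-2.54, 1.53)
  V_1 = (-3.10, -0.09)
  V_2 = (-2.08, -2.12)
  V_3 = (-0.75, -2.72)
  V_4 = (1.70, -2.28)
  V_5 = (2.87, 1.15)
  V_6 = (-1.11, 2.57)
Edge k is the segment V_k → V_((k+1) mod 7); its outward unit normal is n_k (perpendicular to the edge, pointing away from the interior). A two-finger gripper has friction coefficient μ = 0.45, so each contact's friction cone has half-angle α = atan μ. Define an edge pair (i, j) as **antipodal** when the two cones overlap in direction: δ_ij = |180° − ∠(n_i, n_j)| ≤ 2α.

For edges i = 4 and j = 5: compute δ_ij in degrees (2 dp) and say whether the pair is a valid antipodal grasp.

δ = 90.80°, invalid

α = atan 0.45 = 24.23°;  2α = 48.46°
edge 4: e_4 = (+1.17, +3.43);  n_4 = (+0.9465, -0.3228)
edge 5: e_5 = (-3.98, +1.42);  n_5 = (+0.3360, +0.9418)
∠(n_4, n_5) = 89.20°
δ = |180° − 89.20°| = 90.80°
90.80° > 2α = 48.46°  →  invalid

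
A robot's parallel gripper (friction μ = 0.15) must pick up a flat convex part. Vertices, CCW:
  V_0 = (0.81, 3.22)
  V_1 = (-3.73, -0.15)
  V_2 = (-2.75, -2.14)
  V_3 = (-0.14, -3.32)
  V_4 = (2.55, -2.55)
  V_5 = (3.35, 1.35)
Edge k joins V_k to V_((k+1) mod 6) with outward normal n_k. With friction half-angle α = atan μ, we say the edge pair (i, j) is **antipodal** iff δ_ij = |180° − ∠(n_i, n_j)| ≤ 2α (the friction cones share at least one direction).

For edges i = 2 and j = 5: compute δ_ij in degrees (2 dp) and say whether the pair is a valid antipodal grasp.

δ = 12.03°, valid

α = atan 0.15 = 8.53°;  2α = 17.06°
edge 2: e_2 = (+2.61, -1.18);  n_2 = (-0.4120, -0.9112)
edge 5: e_5 = (-2.54, +1.87);  n_5 = (+0.5929, +0.8053)
∠(n_2, n_5) = 167.97°
δ = |180° − 167.97°| = 12.03°
12.03° ≤ 2α = 17.06°  →  valid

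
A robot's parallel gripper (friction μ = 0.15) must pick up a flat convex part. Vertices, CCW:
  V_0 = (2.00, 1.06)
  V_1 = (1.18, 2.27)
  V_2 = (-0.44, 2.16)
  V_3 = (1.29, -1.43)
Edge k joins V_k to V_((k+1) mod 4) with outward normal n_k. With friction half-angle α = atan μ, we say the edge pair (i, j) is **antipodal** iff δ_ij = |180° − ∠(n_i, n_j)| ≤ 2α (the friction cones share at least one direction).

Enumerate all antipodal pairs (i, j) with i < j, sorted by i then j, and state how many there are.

count = 1; pairs: (0,2)

α = atan 0.15 = 8.53°;  2α = 17.06°
n_0 = (+0.8278, +0.5610)
n_1 = (-0.0677, +0.9977)
n_2 = (-0.9009, -0.4341)
n_3 = (+0.9617, -0.2742)
  (0,1): δ = 120.24°  ·
  (0,2): δ = 8.40°  ✓
  (0,3): δ = 129.96°  ·
  (1,2): δ = 68.16°  ·
  (1,3): δ = 70.20°  ·
  (2,3): δ = 41.64°  ·
antipodal pairs: 1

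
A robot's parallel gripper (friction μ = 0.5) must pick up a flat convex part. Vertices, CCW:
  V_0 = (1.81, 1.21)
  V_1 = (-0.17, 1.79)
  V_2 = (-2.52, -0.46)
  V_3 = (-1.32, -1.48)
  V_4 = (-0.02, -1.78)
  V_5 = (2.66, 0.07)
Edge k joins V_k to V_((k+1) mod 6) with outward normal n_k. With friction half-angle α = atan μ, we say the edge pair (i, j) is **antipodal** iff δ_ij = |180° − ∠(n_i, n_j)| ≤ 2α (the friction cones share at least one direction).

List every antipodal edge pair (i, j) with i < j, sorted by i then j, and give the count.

α = atan 0.5 = 26.57°;  2α = 53.13°
n_0 = (+0.2811, +0.9597)
n_1 = (-0.6916, +0.7223)
n_2 = (-0.6476, -0.7619)
n_3 = (-0.2249, -0.9744)
n_4 = (+0.5681, -0.8230)
n_5 = (+0.8017, +0.5977)
  (0,1): δ = 119.92°  ·
  (0,2): δ = 24.04°  ✓
  (0,3): δ = 3.33°  ✓
  (0,4): δ = 50.94°  ✓
  (0,5): δ = 143.04°  ·
  (1,2): δ = 84.12°  ·
  (1,3): δ = 56.75°  ·
  (1,4): δ = 9.14°  ✓
  (1,5): δ = 82.95°  ·
  (2,3): δ = 152.63°  ·
  (2,4): δ = 105.02°  ·
  (2,5): δ = 12.93°  ✓
  (3,4): δ = 132.39°  ·
  (3,5): δ = 40.30°  ✓
  (4,5): δ = 87.91°  ·
antipodal pairs: 6

count = 6; pairs: (0,2), (0,3), (0,4), (1,4), (2,5), (3,5)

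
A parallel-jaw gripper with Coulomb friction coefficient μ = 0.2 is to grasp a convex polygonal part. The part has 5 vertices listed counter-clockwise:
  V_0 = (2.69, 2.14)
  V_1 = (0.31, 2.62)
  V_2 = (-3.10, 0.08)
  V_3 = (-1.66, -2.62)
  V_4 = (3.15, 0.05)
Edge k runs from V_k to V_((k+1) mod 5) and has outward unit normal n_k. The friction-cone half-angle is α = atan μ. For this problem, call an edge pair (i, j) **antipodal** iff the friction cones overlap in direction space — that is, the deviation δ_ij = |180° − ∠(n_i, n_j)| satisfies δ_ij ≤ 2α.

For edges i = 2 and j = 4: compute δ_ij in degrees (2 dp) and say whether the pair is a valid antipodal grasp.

δ = 15.66°, valid

α = atan 0.2 = 11.31°;  2α = 22.62°
edge 2: e_2 = (+1.44, -2.70);  n_2 = (-0.8824, -0.4706)
edge 4: e_4 = (-0.46, +2.09);  n_4 = (+0.9766, +0.2150)
∠(n_2, n_4) = 164.34°
δ = |180° − 164.34°| = 15.66°
15.66° ≤ 2α = 22.62°  →  valid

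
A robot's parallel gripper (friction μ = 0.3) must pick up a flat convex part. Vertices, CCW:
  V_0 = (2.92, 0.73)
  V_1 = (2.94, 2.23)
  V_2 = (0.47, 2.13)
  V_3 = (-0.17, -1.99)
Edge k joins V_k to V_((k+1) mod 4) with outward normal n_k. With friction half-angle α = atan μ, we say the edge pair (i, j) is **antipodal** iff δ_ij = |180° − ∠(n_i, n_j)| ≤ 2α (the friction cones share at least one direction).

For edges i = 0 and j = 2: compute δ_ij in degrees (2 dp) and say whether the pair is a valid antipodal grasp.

δ = 8.07°, valid

α = atan 0.3 = 16.70°;  2α = 33.40°
edge 0: e_0 = (+0.02, +1.50);  n_0 = (+0.9999, -0.0133)
edge 2: e_2 = (-0.64, -4.12);  n_2 = (-0.9881, +0.1535)
∠(n_0, n_2) = 171.93°
δ = |180° − 171.93°| = 8.07°
8.07° ≤ 2α = 33.40°  →  valid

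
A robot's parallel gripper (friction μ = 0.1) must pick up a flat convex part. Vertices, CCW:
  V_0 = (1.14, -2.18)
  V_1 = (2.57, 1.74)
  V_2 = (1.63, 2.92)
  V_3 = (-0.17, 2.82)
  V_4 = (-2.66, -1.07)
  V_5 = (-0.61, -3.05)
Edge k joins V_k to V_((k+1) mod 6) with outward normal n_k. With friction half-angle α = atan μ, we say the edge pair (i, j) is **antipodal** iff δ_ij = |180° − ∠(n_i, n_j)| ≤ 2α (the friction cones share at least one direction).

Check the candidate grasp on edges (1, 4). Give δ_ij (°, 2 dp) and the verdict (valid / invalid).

α = atan 0.1 = 5.71°;  2α = 11.42°
edge 1: e_1 = (-0.94, +1.18);  n_1 = (+0.7822, +0.6231)
edge 4: e_4 = (+2.05, -1.98);  n_4 = (-0.6947, -0.7193)
∠(n_1, n_4) = 172.55°
δ = |180° − 172.55°| = 7.45°
7.45° ≤ 2α = 11.42°  →  valid

δ = 7.45°, valid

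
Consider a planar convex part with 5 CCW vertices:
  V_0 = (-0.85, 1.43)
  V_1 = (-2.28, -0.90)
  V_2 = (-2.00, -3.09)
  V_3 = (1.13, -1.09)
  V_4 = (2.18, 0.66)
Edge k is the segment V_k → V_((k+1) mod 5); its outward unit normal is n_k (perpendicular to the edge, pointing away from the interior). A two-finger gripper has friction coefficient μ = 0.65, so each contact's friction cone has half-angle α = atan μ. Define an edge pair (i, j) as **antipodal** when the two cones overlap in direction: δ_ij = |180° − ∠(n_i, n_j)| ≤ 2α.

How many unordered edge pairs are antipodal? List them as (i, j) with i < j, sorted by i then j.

count = 5; pairs: (0,2), (0,3), (1,2), (1,3), (2,4)

α = atan 0.65 = 33.02°;  2α = 66.05°
n_0 = (-0.8523, +0.5231)
n_1 = (-0.9919, -0.1268)
n_2 = (+0.5384, -0.8427)
n_3 = (+0.8575, -0.5145)
n_4 = (+0.2463, +0.9692)
  (0,1): δ = 141.18°  ·
  (0,2): δ = 25.88°  ✓
  (0,3): δ = 0.58°  ✓
  (0,4): δ = 107.28°  ·
  (1,2): δ = 64.71°  ✓
  (1,3): δ = 38.25°  ✓
  (1,4): δ = 68.46°  ·
  (2,3): δ = 153.54°  ·
  (2,4): δ = 46.84°  ✓
  (3,4): δ = 73.29°  ·
antipodal pairs: 5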